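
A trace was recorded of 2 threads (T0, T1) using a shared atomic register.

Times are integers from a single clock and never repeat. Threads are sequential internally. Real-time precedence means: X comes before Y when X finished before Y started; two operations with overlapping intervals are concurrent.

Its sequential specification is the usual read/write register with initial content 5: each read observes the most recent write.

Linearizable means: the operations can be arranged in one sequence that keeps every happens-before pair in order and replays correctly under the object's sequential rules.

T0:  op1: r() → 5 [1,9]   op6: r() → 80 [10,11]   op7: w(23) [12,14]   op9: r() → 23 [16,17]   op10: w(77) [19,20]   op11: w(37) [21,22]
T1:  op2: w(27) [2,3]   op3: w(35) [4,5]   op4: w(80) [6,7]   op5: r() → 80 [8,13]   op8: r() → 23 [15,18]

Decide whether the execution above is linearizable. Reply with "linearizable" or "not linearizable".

linearizable

witness order: op1, op2, op3, op4, op5, op6, op7, op8, op9, op10, op11
1. op1 r() → 5, leaving value 5
2. op2 w(27), leaving value 27
3. op3 w(35), leaving value 35
4. op4 w(80), leaving value 80
5. op5 r() → 80, leaving value 80
6. op6 r() → 80, leaving value 80
7. op7 w(23), leaving value 23
8. op8 r() → 23, leaving value 23
9. op9 r() → 23, leaving value 23
10. op10 w(77), leaving value 77
11. op11 w(37), leaving value 37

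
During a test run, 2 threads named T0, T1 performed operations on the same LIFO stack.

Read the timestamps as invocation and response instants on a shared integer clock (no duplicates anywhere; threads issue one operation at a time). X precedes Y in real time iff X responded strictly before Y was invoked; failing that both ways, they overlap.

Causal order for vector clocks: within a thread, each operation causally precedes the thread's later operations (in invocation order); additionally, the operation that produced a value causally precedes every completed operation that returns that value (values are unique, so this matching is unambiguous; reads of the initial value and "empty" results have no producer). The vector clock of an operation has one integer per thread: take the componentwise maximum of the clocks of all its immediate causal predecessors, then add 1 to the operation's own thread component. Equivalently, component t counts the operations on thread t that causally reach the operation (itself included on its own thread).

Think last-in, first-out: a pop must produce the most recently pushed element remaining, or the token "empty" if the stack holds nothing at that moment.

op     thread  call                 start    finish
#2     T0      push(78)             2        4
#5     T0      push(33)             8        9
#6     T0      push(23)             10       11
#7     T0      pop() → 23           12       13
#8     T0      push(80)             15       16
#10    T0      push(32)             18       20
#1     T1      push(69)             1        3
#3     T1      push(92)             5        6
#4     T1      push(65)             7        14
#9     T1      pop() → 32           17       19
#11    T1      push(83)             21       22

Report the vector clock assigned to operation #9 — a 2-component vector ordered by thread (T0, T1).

no predecessors for #1 (invoked 1): T1 increments from zero → (0, 1)
no predecessors for #2 (invoked 2): T0 increments from zero → (1, 0)
#3 (invocation 5): componentwise max over VC(#1)=(0, 1), +1 at T1, giving (0, 2)
#5 (invocation 8): componentwise max over VC(#2)=(1, 0), +1 at T0, giving (2, 0)
#4 (invocation 7): componentwise max over VC(#3)=(0, 2), +1 at T1, giving (0, 3)
#6 (invocation 10): componentwise max over VC(#5)=(2, 0), +1 at T0, giving (3, 0)
#7 (invocation 12): componentwise max over VC(#6)=(3, 0), +1 at T0, giving (4, 0)
#8 (invocation 15): componentwise max over VC(#7)=(4, 0), +1 at T0, giving (5, 0)
#10 (invocation 18): componentwise max over VC(#8)=(5, 0), +1 at T0, giving (6, 0)
#9 (invocation 17): componentwise max over VC(#4)=(0, 3), VC(#10)=(6, 0), +1 at T1, giving (6, 4)
#11 (invocation 21): componentwise max over VC(#9)=(6, 4), +1 at T1, giving (6, 5)
target: VC(#9) = (6, 4)

(6, 4)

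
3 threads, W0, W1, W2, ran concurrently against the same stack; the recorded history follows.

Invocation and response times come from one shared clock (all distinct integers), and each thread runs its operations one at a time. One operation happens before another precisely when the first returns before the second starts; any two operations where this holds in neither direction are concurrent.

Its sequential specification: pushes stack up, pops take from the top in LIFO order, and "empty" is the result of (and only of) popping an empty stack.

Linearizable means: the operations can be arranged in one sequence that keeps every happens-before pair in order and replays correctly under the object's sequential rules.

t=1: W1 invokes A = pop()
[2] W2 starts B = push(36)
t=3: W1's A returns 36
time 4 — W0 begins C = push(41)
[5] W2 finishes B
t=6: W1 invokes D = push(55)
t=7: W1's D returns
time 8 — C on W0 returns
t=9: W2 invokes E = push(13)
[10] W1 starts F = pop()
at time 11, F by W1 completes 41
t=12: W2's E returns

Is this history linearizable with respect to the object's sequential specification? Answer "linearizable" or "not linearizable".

one valid linearization: B, A, D, C, F, E
1. B push(36), leaving stack <36>
2. A pop() → 36, leaving stack <>
3. D push(55), leaving stack <55>
4. C push(41), leaving stack <55,41>
5. F pop() → 41, leaving stack <55>
6. E push(13), leaving stack <55,13>

linearizable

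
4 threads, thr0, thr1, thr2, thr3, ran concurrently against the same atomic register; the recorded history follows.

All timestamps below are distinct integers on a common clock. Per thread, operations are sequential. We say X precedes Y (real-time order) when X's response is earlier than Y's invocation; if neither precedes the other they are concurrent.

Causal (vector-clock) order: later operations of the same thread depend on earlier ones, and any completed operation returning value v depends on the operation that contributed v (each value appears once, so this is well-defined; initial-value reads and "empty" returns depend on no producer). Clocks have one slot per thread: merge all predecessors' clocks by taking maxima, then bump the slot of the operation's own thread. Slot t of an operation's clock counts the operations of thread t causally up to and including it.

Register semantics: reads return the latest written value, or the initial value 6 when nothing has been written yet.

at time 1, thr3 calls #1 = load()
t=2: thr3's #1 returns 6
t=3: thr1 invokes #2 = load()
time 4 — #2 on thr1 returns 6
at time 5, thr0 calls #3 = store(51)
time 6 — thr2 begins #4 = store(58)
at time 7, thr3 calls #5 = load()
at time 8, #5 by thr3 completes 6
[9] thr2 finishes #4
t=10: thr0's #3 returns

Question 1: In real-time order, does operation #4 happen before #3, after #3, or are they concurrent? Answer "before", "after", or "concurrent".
concurrent

#4 spans [6,9], #3 spans [5,10]
the intervals overlap in both directions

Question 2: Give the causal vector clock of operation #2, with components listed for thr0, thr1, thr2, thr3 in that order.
(0, 1, 0, 0)

#1 (invocation 1): nothing precedes it; thr3's component alone gives (0, 0, 0, 1)
#4 (invocation 6): nothing precedes it; thr2's component alone gives (0, 0, 1, 0)
#2 (invocation 3): nothing precedes it; thr1's component alone gives (0, 1, 0, 0)
#3 (invocation 5): nothing precedes it; thr0's component alone gives (1, 0, 0, 0)
VC(#5, invoked at 7): max of VC(#1)=(0, 0, 0, 1), then +1 on thread thr3 → (0, 0, 0, 2)
target: VC(#2) = (0, 1, 0, 0)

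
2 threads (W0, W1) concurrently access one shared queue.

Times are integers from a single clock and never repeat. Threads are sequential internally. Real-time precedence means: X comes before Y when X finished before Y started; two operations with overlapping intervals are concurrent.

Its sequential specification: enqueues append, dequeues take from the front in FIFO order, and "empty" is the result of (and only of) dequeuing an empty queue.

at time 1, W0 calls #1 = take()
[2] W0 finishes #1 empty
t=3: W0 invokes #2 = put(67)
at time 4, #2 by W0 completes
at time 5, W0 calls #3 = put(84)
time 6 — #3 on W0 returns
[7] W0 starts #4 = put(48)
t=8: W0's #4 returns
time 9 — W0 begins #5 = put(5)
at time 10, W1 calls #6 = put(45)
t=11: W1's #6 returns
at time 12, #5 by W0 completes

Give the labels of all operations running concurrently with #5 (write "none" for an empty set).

#6

#5 spans [9,12]: anything still running between times 9 and 12 counts as concurrent
#1 [1,2]: before
#2 [3,4]: before
#3 [5,6]: before
#4 [7,8]: before
#6 [10,11]: concurrent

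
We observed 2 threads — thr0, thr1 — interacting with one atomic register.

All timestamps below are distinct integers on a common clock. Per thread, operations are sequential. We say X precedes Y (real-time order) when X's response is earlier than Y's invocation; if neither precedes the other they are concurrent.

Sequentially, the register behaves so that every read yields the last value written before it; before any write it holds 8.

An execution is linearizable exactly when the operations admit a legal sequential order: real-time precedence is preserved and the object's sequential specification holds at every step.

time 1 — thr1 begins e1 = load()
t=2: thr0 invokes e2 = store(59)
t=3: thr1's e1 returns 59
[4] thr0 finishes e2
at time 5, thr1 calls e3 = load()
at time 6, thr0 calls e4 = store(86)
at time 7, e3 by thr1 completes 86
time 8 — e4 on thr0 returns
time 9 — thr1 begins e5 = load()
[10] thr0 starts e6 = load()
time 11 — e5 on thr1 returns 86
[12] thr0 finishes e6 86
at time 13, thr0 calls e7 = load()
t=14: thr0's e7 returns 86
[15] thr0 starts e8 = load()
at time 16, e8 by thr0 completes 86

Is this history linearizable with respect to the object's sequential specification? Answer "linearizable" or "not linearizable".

a witness: e2, e1, e4, e3, e5, e6, e7, e8
after step 1 (e2 store(59)): value 59
after step 2 (e1 load() → 59): value 59
after step 3 (e4 store(86)): value 86
after step 4 (e3 load() → 86): value 86
after step 5 (e5 load() → 86): value 86
after step 6 (e6 load() → 86): value 86
after step 7 (e7 load() → 86): value 86
after step 8 (e8 load() → 86): value 86

linearizable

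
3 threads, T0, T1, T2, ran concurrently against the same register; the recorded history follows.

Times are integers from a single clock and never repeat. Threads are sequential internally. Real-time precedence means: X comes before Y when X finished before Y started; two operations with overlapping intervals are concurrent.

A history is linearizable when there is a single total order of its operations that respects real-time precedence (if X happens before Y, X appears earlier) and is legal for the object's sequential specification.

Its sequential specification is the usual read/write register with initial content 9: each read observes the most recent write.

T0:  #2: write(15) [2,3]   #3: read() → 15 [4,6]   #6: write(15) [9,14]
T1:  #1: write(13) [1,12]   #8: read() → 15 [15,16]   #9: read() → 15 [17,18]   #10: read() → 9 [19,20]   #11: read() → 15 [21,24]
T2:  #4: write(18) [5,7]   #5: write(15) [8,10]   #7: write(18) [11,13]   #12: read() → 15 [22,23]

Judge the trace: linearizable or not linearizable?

not linearizable

through event 19 a valid linearization exists; event 20 (#10 responding at time 20) ends that
10 completed operations, 42 real-time-consistent orders — every register replay fails
sample order #1, #2, #3, #4, #5, #6, #7, #8, #9, #10 stalls at step 8 — #8 read() → 15 has no legal effect
sample order #1, #2, #3, #4, #5, #7, #6, #8, #9, #10 stalls at step 10 — #10 read() → 9 has no legal effect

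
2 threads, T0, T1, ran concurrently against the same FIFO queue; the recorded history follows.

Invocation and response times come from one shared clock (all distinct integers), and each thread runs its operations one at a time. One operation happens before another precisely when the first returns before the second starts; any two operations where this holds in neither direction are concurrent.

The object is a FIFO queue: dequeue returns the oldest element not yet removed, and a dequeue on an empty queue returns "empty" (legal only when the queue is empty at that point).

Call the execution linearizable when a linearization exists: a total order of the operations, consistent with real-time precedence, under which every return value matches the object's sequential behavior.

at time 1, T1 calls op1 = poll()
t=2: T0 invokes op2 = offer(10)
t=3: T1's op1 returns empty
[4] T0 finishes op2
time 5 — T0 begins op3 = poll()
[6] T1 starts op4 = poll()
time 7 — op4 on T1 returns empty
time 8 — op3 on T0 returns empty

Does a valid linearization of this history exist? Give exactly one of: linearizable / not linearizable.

prefix check: 1..7 passes, 1..8 fails once op3's time-8 response joins
no legal order exists: 4 real-time-consistent candidates over 4 completed FIFO queue operations, all rejected
e.g. op1, op2, op3, op4: illegal at step 3, since op3 poll() → empty cannot apply there
e.g. op1, op2, op4, op3: illegal at step 3, since op4 poll() → empty cannot apply there

not linearizable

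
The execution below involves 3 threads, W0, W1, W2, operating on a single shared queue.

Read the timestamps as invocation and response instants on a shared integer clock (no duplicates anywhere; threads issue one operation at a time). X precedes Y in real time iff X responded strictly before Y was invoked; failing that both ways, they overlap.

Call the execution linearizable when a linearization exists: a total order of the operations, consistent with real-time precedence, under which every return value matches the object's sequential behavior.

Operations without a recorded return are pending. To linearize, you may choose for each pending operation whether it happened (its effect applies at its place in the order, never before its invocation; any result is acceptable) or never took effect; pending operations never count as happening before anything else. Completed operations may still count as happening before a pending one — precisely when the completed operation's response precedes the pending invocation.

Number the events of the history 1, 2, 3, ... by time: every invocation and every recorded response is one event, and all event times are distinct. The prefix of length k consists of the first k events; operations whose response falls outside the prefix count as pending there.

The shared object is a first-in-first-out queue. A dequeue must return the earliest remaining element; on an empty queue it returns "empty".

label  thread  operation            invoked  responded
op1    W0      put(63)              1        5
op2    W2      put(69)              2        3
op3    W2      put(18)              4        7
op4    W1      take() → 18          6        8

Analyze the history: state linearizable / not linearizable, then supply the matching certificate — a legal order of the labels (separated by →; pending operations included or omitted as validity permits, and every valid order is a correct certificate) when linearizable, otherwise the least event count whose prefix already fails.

not linearizable — minimal violating prefix: 8 events

already the first 8 events (up to op4's response at time 8) admit no linearization; the first 7 still do
all 5 real-time-respecting orders fail — 4 completed queue operations, no legal replay
take op1, op2, op3, op4: step 4 already fails, because op4 take() → 18 cannot occur there
take op1, op2, op4, op3: step 3 already fails, because op4 take() → 18 cannot occur there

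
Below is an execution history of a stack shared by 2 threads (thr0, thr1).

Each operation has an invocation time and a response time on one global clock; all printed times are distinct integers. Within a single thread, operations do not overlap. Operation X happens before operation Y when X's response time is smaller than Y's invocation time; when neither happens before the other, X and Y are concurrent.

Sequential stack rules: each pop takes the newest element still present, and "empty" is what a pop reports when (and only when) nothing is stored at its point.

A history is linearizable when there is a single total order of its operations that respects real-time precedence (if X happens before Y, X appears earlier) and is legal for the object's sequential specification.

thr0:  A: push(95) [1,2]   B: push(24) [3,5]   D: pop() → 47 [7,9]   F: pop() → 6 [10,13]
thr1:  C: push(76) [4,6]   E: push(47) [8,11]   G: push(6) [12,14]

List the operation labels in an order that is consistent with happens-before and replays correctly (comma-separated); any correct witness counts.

1. A push(95), leaving stack <95>
2. B push(24), leaving stack <95,24>
3. C push(76), leaving stack <95,24,76>
4. E push(47), leaving stack <95,24,76,47>
5. D pop() → 47, leaving stack <95,24,76>
6. G push(6), leaving stack <95,24,76,6>
7. F pop() → 6, leaving stack <95,24,76>

A, B, C, E, D, G, F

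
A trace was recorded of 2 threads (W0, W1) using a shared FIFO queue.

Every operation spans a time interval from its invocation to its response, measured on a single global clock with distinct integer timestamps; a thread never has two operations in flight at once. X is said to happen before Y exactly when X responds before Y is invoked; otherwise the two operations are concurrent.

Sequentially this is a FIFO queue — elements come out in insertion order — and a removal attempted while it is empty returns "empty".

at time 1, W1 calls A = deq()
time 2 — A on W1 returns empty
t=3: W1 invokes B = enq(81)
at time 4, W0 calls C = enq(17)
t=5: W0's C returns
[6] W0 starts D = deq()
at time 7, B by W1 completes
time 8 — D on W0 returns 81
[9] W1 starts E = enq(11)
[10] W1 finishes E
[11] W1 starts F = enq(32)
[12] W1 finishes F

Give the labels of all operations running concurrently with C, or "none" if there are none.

B

C spans [4,5]; an op avoiding the whole window 4..5 is ordered, any other is concurrent
A [1,2]: before
B [3,7]: concurrent
D [6,8]: after
E [9,10]: after
F [11,12]: after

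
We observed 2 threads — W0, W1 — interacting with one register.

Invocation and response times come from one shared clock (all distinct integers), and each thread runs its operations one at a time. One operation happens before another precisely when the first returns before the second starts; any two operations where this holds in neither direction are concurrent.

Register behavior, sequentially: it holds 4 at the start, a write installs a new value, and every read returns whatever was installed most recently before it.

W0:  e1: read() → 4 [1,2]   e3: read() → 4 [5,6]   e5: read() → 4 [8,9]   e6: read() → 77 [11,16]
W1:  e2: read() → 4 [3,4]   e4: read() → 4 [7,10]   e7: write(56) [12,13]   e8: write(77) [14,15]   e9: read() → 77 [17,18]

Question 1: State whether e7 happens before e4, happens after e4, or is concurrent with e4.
e7 spans [12,13], e4 spans [7,10]
resp(e4)=10 < inv(e7)=12

after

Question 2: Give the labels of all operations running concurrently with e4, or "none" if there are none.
e4 spans [7,10]: anything still running between times 7 and 10 counts as concurrent
e1 [1,2]: before
e2 [3,4]: before
e3 [5,6]: before
e5 [8,9]: concurrent
e6 [11,16]: after
e7 [12,13]: after
e8 [14,15]: after
e9 [17,18]: after

e5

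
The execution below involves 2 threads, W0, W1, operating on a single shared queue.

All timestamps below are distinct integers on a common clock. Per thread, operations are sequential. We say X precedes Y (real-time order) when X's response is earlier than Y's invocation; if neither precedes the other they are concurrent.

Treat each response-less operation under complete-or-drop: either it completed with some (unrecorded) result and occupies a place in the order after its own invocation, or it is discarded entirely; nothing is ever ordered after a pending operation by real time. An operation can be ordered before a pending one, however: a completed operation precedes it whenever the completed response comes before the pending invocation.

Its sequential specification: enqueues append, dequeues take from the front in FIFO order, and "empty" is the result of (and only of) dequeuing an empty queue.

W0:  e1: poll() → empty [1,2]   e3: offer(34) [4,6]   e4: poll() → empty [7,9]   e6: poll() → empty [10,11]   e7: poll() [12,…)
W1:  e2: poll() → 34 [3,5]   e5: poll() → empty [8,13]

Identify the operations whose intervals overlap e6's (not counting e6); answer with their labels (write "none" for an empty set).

e5

e6 spans [10,11]; an op avoiding the whole window 10..11 is ordered, any other is concurrent
e1 [1,2]: before
e2 [3,5]: before
e3 [4,6]: before
e4 [7,9]: before
e5 [8,13]: concurrent
e7 [12,…): after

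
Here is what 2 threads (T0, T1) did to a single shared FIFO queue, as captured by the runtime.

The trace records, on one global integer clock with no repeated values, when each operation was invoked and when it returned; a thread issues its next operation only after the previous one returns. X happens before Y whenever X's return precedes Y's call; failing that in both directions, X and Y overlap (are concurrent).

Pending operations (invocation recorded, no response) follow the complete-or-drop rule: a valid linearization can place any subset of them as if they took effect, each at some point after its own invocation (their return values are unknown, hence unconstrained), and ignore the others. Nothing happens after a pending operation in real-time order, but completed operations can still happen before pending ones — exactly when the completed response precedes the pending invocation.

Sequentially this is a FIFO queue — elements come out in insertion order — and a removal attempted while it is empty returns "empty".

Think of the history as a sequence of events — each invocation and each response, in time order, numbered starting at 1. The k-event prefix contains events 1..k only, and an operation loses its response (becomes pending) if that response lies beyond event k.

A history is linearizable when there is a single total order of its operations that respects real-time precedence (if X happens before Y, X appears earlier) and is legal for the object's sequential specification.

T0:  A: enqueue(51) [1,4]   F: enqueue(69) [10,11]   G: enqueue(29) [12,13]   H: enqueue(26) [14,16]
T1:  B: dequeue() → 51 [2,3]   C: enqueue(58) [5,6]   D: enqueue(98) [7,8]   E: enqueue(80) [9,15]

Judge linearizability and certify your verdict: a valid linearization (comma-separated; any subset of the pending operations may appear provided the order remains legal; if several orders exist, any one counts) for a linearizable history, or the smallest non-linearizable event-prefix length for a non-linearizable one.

1. A enqueue(51), leaving queue <51>
2. B dequeue() → 51, leaving queue <>
3. C enqueue(58), leaving queue <58>
4. D enqueue(98), leaving queue <58,98>
5. E enqueue(80), leaving queue <58,98,80>
6. F enqueue(69), leaving queue <58,98,80,69>
7. G enqueue(29), leaving queue <58,98,80,69,29>
8. H enqueue(26), leaving queue <58,98,80,69,29,26>

linearizable — witness: A, B, C, D, E, F, G, H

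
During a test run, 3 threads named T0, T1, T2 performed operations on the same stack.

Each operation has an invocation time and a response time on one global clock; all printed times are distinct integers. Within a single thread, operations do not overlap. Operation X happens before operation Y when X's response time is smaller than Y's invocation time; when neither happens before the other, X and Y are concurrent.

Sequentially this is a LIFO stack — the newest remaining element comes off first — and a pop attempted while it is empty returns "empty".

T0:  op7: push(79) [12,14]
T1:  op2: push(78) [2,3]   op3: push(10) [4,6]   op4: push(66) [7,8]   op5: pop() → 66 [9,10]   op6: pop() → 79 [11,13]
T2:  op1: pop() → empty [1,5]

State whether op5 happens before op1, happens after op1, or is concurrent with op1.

op5 spans [9,10], op1 spans [1,5]
resp(op1)=5 < inv(op5)=9

after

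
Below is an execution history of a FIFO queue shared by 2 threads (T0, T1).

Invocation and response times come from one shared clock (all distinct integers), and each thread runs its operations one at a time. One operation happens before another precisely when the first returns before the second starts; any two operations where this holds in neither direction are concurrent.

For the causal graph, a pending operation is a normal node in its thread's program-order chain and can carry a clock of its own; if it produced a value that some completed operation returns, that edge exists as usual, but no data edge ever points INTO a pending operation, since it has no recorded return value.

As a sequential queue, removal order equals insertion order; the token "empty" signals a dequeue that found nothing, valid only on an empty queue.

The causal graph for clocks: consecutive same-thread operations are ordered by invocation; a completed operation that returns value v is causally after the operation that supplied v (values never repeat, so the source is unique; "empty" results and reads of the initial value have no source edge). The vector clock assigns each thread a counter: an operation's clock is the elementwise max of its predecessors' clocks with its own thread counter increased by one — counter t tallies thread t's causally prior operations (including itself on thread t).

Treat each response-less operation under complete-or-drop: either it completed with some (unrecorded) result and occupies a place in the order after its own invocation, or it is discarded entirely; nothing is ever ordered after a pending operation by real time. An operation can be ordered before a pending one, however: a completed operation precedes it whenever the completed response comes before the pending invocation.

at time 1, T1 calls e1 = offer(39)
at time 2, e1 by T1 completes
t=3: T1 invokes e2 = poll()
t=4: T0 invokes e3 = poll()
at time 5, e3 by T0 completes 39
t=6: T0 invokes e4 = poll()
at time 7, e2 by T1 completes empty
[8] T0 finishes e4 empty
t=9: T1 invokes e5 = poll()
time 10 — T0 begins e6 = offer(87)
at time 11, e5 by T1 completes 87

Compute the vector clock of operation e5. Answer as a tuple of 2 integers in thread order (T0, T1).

(3, 3)

VC(e1, invoked at 1): no causal predecessors; +1 on T1 → (0, 1)
e2 (invocation 3): componentwise max over VC(e1)=(0, 1), +1 at T1, giving (0, 2)
e3 (invocation 4): componentwise max over VC(e1)=(0, 1), +1 at T0, giving (1, 1)
e4 (invocation 6): componentwise max over VC(e3)=(1, 1), +1 at T0, giving (2, 1)
e6 (invocation 10): componentwise max over VC(e4)=(2, 1), +1 at T0, giving (3, 1)
e5 (invocation 9): componentwise max over VC(e2)=(0, 2), VC(e6)=(3, 1), +1 at T1, giving (3, 3)
target: VC(e5) = (3, 3)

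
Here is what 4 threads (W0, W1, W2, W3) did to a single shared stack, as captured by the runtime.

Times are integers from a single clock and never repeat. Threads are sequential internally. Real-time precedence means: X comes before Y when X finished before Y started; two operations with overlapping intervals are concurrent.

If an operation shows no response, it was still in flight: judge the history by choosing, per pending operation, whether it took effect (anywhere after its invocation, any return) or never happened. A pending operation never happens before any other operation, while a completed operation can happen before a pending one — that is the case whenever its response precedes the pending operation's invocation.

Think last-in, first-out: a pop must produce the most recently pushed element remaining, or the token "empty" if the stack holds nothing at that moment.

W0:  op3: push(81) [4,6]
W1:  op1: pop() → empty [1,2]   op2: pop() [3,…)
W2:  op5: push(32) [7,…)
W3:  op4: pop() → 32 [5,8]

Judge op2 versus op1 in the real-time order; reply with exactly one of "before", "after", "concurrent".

op2 spans [3,…), op1 spans [1,2]
resp(op1)=2 < inv(op2)=3

after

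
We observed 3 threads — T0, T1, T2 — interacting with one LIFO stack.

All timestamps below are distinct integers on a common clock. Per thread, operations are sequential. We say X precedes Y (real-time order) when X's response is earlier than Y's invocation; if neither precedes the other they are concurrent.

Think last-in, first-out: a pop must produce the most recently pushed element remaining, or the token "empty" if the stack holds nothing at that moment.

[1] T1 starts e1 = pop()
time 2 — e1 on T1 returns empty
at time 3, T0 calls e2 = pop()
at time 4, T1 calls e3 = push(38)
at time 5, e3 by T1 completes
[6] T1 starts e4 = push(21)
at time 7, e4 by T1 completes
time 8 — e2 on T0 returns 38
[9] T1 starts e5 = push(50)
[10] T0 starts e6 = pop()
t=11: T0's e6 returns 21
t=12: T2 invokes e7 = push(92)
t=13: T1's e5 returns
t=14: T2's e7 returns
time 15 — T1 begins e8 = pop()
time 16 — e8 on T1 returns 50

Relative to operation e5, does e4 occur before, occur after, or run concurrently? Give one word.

e4 spans [6,7], e5 spans [9,13]
resp(e4)=7 < inv(e5)=9

before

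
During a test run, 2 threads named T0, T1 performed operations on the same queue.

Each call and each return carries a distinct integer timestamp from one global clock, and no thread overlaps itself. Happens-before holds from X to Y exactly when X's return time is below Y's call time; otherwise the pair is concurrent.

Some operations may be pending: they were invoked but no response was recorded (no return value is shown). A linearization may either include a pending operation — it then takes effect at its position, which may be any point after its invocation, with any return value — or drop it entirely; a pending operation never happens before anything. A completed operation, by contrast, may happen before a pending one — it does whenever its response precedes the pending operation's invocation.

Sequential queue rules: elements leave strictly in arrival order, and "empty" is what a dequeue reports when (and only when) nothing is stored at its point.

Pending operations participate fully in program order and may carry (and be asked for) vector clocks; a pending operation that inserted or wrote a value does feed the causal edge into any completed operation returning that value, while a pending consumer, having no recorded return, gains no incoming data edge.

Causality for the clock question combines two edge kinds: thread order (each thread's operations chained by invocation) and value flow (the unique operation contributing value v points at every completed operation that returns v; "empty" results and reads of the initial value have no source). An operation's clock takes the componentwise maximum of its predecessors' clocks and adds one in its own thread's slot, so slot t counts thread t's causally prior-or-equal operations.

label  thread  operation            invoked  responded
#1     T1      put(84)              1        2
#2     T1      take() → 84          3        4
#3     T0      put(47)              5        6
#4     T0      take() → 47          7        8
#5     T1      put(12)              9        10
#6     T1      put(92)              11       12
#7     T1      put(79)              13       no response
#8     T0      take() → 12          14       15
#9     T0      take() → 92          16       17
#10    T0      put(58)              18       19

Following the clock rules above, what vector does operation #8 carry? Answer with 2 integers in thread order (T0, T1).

(3, 3)

root op #1, invoked 1: fresh clock plus T1's own tick → (0, 1)
root op #3, invoked 5: fresh clock plus T0's own tick → (1, 0)
merge at #2 (invoked 3): VC(#1)=(0, 1), own-thread bump on T1 → (0, 2)
merge at #4 (invoked 7): VC(#3)=(1, 0), own-thread bump on T0 → (2, 0)
merge at #5 (invoked 9): VC(#2)=(0, 2), own-thread bump on T1 → (0, 3)
merge at #6 (invoked 11): VC(#5)=(0, 3), own-thread bump on T1 → (0, 4)
merge at #7 (invoked 13): VC(#6)=(0, 4), own-thread bump on T1 → (0, 5)
merge at #8 (invoked 14): VC(#4)=(2, 0), VC(#5)=(0, 3), own-thread bump on T0 → (3, 3)
merge at #9 (invoked 16): VC(#6)=(0, 4), VC(#8)=(3, 3), own-thread bump on T0 → (4, 4)
merge at #10 (invoked 18): VC(#9)=(4, 4), own-thread bump on T0 → (5, 4)
target: VC(#8) = (3, 3)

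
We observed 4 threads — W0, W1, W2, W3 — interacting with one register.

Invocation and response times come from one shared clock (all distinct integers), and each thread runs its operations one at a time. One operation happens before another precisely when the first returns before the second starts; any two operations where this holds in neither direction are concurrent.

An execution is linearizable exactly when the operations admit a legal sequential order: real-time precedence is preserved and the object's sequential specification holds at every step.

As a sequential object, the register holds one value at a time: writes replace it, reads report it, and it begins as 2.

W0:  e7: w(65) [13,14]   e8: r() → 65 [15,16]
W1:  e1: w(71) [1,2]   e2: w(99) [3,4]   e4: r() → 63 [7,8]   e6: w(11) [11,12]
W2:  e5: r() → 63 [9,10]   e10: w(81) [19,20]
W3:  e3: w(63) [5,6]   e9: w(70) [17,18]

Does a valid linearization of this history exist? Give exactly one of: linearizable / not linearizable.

witness order: e1, e2, e3, e4, e5, e6, e7, e8, e9, e10
step 1: e1 w(71) — value 71
step 2: e2 w(99) — value 99
step 3: e3 w(63) — value 63
step 4: e4 r() → 63 — value 63
step 5: e5 r() → 63 — value 63
step 6: e6 w(11) — value 11
step 7: e7 w(65) — value 65
step 8: e8 r() → 65 — value 65
step 9: e9 w(70) — value 70
step 10: e10 w(81) — value 81

linearizable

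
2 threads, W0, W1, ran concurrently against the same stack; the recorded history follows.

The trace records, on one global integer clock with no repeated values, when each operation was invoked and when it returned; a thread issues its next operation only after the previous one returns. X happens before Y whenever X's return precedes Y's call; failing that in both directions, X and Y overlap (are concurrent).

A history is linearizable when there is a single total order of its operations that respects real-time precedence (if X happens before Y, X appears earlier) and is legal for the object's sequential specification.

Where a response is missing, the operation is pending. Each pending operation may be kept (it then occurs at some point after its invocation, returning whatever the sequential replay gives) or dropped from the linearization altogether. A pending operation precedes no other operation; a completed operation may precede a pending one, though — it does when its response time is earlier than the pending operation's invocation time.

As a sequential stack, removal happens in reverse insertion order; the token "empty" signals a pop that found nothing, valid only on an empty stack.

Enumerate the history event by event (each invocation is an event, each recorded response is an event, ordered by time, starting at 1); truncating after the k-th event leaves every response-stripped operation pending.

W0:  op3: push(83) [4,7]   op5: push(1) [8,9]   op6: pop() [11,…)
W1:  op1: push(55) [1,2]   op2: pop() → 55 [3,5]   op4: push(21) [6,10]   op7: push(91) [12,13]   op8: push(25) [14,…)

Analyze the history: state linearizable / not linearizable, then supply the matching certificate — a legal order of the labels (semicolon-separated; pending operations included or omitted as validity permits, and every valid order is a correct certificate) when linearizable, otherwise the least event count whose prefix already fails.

linearizable — witness: op1; op2; op3; op4; op5; op6; op7

after step 1 (op1 push(55)): stack <55>
after step 2 (op2 pop() → 55): stack <>
after step 3 (op3 push(83)): stack <83>
after step 4 (op4 push(21)): stack <83,21>
after step 5 (op5 push(1)): stack <83,21,1>
after step 6 (op6 pop() (pending, included)): stack <83,21>
after step 7 (op7 push(91)): stack <83,21,91>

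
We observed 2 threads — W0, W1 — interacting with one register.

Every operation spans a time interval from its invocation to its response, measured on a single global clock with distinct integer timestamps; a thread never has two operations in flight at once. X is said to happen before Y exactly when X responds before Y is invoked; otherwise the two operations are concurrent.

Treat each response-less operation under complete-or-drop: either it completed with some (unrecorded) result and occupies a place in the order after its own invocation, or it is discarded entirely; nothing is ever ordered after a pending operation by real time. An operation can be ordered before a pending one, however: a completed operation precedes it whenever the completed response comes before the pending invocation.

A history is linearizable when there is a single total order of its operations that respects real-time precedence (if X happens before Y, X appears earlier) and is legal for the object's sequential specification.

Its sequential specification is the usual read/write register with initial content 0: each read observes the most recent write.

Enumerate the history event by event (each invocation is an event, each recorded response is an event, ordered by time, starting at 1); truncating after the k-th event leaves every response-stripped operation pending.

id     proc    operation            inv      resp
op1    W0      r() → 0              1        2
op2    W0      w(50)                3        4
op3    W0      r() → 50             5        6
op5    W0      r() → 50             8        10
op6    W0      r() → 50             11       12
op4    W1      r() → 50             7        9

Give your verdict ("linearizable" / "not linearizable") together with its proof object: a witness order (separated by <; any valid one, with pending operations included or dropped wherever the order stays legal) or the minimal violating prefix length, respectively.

after step 1 (op1 r() → 0): value 0
after step 2 (op2 w(50)): value 50
after step 3 (op3 r() → 50): value 50
after step 4 (op4 r() → 50): value 50
after step 5 (op5 r() → 50): value 50
after step 6 (op6 r() → 50): value 50

linearizable — witness: op1 < op2 < op3 < op4 < op5 < op6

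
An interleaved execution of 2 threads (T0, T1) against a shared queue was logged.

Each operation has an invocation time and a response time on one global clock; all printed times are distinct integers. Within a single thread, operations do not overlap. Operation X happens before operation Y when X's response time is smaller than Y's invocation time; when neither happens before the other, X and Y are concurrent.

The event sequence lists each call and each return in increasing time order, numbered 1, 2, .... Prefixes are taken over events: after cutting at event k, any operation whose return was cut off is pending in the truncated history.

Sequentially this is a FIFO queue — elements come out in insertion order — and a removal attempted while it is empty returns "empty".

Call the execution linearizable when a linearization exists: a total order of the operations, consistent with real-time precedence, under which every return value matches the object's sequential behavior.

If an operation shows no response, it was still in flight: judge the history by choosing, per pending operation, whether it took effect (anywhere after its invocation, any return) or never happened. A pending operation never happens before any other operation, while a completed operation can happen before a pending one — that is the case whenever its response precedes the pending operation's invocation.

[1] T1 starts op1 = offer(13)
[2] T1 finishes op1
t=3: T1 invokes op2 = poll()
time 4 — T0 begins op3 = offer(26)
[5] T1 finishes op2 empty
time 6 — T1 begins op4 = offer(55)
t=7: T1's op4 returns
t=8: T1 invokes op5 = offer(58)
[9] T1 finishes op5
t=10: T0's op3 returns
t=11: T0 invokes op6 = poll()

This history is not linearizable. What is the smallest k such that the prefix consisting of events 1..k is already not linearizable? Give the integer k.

5

one valid order for events 1..4 is op1:
1. op1 offer(13), leaving queue <13>
include event 5 — op2 responding at 5 — and every candidate order breaks
including or dropping the 1 pending operation (op3) in any combination fails
e.g. op1, op2 (pending dropped): illegal at step 2, since op2 poll() → empty cannot apply there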